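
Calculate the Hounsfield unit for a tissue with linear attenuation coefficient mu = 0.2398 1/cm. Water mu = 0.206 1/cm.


HU = ((mu_tissue - mu_water) / mu_water) * 1000
HU = ((0.2398 - 0.206) / 0.206) * 1000
HU = 164.1


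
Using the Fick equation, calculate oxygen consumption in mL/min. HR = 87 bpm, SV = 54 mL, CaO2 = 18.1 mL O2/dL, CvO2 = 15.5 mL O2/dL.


CO = HR*SV = 87*54/1000 = 4.698 L/min
a-v O2 diff = 18.1 - 15.5 = 2.6 mL/dL
VO2 = CO * (CaO2-CvO2) * 10 dL/L
VO2 = 4.698 * 2.6 * 10
VO2 = 122.1 mL/min


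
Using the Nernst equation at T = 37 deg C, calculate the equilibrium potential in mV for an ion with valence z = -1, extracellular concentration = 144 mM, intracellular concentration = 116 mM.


E = (RT/(zF)) * ln(C_out/C_in)
T = 37 + 273.15 = 310.15 K
E = (8.314 * 310.15 / (-1 * 96485)) * ln(144/116)
E = -5.779 mV


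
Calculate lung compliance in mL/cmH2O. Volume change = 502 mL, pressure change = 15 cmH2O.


C = dV / dP
C = 502 / 15
C = 33.47 mL/cmH2O


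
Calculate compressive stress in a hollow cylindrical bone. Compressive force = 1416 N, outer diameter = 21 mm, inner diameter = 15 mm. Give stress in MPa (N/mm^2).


A = pi*(r_o^2 - r_i^2)
r_o = 10.5 mm, r_i = 7.5 mm
A = 169.646 mm^2
sigma = F/A = 1416 / 169.646
sigma = 8.347 MPa


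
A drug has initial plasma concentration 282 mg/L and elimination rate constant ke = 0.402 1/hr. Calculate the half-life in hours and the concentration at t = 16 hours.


t_half = ln(2) / ke = 0.693147 / 0.402 = 1.724 hr
C(t) = C0 * exp(-ke*t) = 282 * exp(-0.402*16)
C(16) = 0.4538 mg/L


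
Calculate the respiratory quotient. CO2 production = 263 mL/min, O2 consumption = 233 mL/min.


RQ = VCO2 / VO2
RQ = 263 / 233
RQ = 1.129


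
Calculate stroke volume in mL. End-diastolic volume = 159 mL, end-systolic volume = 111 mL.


SV = EDV - ESV
SV = 159 - 111
SV = 48 mL


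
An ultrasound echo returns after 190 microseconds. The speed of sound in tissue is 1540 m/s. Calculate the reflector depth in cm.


depth = c * t / 2
t = 190 us = 1.9000e-04 s
depth = 1540 * 1.9000e-04 / 2
depth = 0.1463 m = 14.63 cm


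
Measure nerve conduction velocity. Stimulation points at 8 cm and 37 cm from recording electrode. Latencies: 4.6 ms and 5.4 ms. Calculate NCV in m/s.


Distance = (37 - 8) / 100 = 0.29 m
dt = (5.4 - 4.6) / 1000 = 8.0000e-04 s
NCV = dist / dt = 362.5 m/s


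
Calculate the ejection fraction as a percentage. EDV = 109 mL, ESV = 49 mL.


SV = EDV - ESV = 109 - 49 = 60 mL
EF = SV/EDV * 100 = 60/109 * 100
EF = 55.05%


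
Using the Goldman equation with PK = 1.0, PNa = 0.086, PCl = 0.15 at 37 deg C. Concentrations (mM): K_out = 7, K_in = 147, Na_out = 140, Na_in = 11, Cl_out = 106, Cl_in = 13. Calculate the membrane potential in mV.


Vm = (RT/F)*ln((PK*Ko + PNa*Nao + PCl*Cli)/(PK*Ki + PNa*Nai + PCl*Clo))
Numer = 20.99, Denom = 163.846
Vm = -54.92 mV


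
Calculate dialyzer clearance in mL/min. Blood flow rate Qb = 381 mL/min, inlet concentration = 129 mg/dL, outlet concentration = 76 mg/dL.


K = Qb * (Cb_in - Cb_out) / Cb_in
K = 381 * (129 - 76) / 129
K = 156.5 mL/min


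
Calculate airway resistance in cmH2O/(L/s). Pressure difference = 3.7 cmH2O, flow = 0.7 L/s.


R = dP / flow
R = 3.7 / 0.7
R = 5.286 cmH2O/(L/s)


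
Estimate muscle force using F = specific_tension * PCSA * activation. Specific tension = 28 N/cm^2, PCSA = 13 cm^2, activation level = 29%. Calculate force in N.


F = sigma * PCSA * activation
F = 28 * 13 * 0.29
F = 105.6 N


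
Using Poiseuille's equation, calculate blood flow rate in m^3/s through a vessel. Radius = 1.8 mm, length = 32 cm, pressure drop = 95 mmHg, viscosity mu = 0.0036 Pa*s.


Q = pi*r^4*dP / (8*mu*L)
r = 0.0018 m, L = 0.32 m
dP = 95 mmHg = 12665.59 Pa
Q = 4.5323e-05 m^3/s


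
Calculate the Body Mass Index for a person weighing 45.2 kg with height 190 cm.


BMI = weight / height^2
height = 190 cm = 1.9 m
BMI = 45.2 / 1.9^2
BMI = 12.52 kg/m^2


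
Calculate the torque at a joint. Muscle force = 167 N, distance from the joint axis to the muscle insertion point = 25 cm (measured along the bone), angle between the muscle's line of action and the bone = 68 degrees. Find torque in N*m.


Torque = F * d * sin(theta)   (moment arm = d*sin(theta))
d = 25 cm = 0.25 m
Torque = 167 * 0.25 * sin(68)
Torque = 38.71 N*m


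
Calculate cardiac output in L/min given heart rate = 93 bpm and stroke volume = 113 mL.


CO = HR * SV
CO = 93 * 113 / 1000
CO = 10.51 L/min


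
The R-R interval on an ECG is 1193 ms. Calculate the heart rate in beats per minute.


HR = 60 / RR_interval(s)
RR = 1193 ms = 1.193 s
HR = 60 / 1.193 = 50.29 bpm


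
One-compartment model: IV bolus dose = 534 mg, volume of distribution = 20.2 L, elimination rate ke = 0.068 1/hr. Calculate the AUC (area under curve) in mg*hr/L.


C0 = Dose/Vd = 534/20.2 = 26.4356 mg/L
AUC = C0/ke = 26.4356/0.068
AUC = 388.8 mg*hr/L


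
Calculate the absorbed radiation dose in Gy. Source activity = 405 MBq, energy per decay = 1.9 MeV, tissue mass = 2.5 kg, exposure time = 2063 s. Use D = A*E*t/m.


A = 405 MBq = 4.0500e+08 Bq
E = 1.9 MeV = 3.0438e-13 J
D = A*E*t/m = 4.0500e+08*3.0438e-13*2063/2.5
D = 0.1017 Gy


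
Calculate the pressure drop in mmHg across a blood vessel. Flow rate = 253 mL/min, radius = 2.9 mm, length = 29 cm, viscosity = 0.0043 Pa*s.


dP = 8*mu*L*Q / (pi*r^4)
Q = 253 mL/min = 4.21667e-06 m^3/s
dP = 189.315 Pa = 189.315 / 133.322 mmHg = 1.42 mmHg


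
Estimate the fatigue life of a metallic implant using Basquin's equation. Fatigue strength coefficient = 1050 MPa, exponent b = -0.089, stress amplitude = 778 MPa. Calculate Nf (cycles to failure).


sigma_a = sigma_f' * (2Nf)^b
2Nf = (sigma_a/sigma_f')^(1/b)
2Nf = (778/1050)^(1/-0.089)
2Nf = 29.042257
Nf = 14.52


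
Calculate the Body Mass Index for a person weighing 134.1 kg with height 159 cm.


BMI = weight / height^2
height = 159 cm = 1.59 m
BMI = 134.1 / 1.59^2
BMI = 53.04 kg/m^2


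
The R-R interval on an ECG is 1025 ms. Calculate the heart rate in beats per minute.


HR = 60 / RR_interval(s)
RR = 1025 ms = 1.025 s
HR = 60 / 1.025 = 58.54 bpm


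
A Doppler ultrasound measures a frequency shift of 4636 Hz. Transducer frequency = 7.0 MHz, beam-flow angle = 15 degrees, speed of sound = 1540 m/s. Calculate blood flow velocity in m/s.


v = fd * c / (2 * f0 * cos(theta))
v = 4636 * 1540 / (2 * 7.0000e+06 * cos(15))
v = 0.5279 m/s


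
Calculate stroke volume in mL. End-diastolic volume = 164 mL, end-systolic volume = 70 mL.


SV = EDV - ESV
SV = 164 - 70
SV = 94 mL


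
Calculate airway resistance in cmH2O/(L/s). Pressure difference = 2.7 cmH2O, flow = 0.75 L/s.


R = dP / flow
R = 2.7 / 0.75
R = 3.6 cmH2O/(L/s)


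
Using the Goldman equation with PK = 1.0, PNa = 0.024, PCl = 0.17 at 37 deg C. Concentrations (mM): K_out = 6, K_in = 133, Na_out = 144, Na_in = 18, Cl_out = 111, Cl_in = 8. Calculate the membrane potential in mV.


Vm = (RT/F)*ln((PK*Ko + PNa*Nao + PCl*Cli)/(PK*Ki + PNa*Nai + PCl*Clo))
Numer = 10.816, Denom = 152.302
Vm = -70.68 mV


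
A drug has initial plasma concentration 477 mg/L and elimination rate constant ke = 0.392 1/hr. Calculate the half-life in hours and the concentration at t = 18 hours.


t_half = ln(2) / ke = 0.693147 / 0.392 = 1.768 hr
C(t) = C0 * exp(-ke*t) = 477 * exp(-0.392*18)
C(18) = 0.4113 mg/L


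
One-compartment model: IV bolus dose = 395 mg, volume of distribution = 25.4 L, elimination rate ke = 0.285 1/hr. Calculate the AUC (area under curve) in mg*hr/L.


C0 = Dose/Vd = 395/25.4 = 15.5512 mg/L
AUC = C0/ke = 15.5512/0.285
AUC = 54.57 mg*hr/L


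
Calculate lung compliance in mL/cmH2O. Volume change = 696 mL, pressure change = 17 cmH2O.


C = dV / dP
C = 696 / 17
C = 40.94 mL/cmH2O


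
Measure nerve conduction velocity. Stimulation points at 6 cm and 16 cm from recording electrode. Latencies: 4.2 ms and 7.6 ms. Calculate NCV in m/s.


Distance = (16 - 6) / 100 = 0.1 m
dt = (7.6 - 4.2) / 1000 = 0.0034 s
NCV = dist / dt = 29.41 m/s


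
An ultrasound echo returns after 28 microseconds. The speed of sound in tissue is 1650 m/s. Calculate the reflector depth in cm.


depth = c * t / 2
t = 28 us = 2.8000e-05 s
depth = 1650 * 2.8000e-05 / 2
depth = 0.0231 m = 2.31 cm


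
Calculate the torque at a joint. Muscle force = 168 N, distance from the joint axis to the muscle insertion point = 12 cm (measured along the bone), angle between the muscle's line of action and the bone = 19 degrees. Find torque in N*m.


Torque = F * d * sin(theta)   (moment arm = d*sin(theta))
d = 12 cm = 0.12 m
Torque = 168 * 0.12 * sin(19)
Torque = 6.563 N*m


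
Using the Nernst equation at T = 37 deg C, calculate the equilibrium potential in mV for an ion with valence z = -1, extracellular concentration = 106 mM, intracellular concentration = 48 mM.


E = (RT/(zF)) * ln(C_out/C_in)
T = 37 + 273.15 = 310.15 K
E = (8.314 * 310.15 / (-1 * 96485)) * ln(106/48)
E = -21.17 mV


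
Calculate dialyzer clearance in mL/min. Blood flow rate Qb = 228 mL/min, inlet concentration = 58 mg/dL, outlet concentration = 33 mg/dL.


K = Qb * (Cb_in - Cb_out) / Cb_in
K = 228 * (58 - 33) / 58
K = 98.28 mL/min


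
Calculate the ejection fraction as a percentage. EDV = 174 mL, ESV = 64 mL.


SV = EDV - ESV = 174 - 64 = 110 mL
EF = SV/EDV * 100 = 110/174 * 100
EF = 63.22%


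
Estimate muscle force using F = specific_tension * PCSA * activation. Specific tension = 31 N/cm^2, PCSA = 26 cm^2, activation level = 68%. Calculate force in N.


F = sigma * PCSA * activation
F = 31 * 26 * 0.68
F = 548.1 N


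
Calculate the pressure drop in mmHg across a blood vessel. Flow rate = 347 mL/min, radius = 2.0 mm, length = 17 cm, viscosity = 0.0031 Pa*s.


dP = 8*mu*L*Q / (pi*r^4)
Q = 347 mL/min = 5.78333e-06 m^3/s
dP = 485.075 Pa = 485.075 / 133.322 mmHg = 3.638 mmHg


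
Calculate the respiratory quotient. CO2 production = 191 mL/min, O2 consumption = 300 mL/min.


RQ = VCO2 / VO2
RQ = 191 / 300
RQ = 0.6367


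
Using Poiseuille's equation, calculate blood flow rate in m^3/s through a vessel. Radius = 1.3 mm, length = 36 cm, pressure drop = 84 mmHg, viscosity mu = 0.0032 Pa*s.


Q = pi*r^4*dP / (8*mu*L)
r = 0.0013 m, L = 0.36 m
dP = 84 mmHg = 11199.048 Pa
Q = 1.0903e-05 m^3/s


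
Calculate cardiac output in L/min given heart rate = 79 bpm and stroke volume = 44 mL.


CO = HR * SV
CO = 79 * 44 / 1000
CO = 3.476 L/min


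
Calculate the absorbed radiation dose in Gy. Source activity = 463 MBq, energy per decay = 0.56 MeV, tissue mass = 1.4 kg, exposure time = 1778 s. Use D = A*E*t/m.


A = 463 MBq = 4.6300e+08 Bq
E = 0.56 MeV = 8.9712e-14 J
D = A*E*t/m = 4.6300e+08*8.9712e-14*1778/1.4
D = 0.05275 Gy


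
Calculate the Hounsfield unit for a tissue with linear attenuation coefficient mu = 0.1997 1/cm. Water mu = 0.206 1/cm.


HU = ((mu_tissue - mu_water) / mu_water) * 1000
HU = ((0.1997 - 0.206) / 0.206) * 1000
HU = -30.58


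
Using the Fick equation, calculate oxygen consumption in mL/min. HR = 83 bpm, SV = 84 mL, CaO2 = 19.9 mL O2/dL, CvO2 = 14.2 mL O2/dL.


CO = HR*SV = 83*84/1000 = 6.972 L/min
a-v O2 diff = 19.9 - 14.2 = 5.7 mL/dL
VO2 = CO * (CaO2-CvO2) * 10 dL/L
VO2 = 6.972 * 5.7 * 10
VO2 = 397.4 mL/min


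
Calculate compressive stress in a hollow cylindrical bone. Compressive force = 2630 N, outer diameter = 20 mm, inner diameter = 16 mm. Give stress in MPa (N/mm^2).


A = pi*(r_o^2 - r_i^2)
r_o = 10 mm, r_i = 8 mm
A = 113.097 mm^2
sigma = F/A = 2630 / 113.097
sigma = 23.25 MPa


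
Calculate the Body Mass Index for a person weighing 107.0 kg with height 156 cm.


BMI = weight / height^2
height = 156 cm = 1.56 m
BMI = 107.0 / 1.56^2
BMI = 43.97 kg/m^2


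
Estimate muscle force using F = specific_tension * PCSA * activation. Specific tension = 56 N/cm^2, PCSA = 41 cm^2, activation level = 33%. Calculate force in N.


F = sigma * PCSA * activation
F = 56 * 41 * 0.33
F = 757.7 N


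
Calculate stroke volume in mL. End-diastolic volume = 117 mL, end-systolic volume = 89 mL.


SV = EDV - ESV
SV = 117 - 89
SV = 28 mL


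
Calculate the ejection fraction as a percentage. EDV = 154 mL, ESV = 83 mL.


SV = EDV - ESV = 154 - 83 = 71 mL
EF = SV/EDV * 100 = 71/154 * 100
EF = 46.1%


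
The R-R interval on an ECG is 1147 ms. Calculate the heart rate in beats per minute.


HR = 60 / RR_interval(s)
RR = 1147 ms = 1.147 s
HR = 60 / 1.147 = 52.31 bpm


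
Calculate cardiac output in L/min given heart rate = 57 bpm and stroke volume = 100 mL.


CO = HR * SV
CO = 57 * 100 / 1000
CO = 5.7 L/min


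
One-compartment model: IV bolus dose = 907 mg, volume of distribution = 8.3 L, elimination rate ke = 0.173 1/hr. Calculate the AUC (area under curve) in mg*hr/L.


C0 = Dose/Vd = 907/8.3 = 109.277 mg/L
AUC = C0/ke = 109.277/0.173
AUC = 631.7 mg*hr/L


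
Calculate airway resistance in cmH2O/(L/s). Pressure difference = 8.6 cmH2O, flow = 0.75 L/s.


R = dP / flow
R = 8.6 / 0.75
R = 11.47 cmH2O/(L/s)


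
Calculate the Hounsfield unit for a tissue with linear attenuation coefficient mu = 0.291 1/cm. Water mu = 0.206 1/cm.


HU = ((mu_tissue - mu_water) / mu_water) * 1000
HU = ((0.291 - 0.206) / 0.206) * 1000
HU = 412.6


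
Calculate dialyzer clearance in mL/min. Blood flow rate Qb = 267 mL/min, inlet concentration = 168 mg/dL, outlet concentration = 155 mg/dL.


K = Qb * (Cb_in - Cb_out) / Cb_in
K = 267 * (168 - 155) / 168
K = 20.66 mL/min


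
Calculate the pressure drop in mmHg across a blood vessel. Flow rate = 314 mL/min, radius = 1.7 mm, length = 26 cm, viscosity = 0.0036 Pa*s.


dP = 8*mu*L*Q / (pi*r^4)
Q = 314 mL/min = 5.23333e-06 m^3/s
dP = 1493.48 Pa = 1493.48 / 133.322 mmHg = 11.2 mmHg


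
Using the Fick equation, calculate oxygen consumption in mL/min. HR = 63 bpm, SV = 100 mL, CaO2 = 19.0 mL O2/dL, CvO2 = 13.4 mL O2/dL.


CO = HR*SV = 63*100/1000 = 6.3 L/min
a-v O2 diff = 19.0 - 13.4 = 5.6 mL/dL
VO2 = CO * (CaO2-CvO2) * 10 dL/L
VO2 = 6.3 * 5.6 * 10
VO2 = 352.8 mL/min


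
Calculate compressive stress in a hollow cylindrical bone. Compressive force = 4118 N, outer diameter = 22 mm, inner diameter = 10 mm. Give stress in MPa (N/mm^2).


A = pi*(r_o^2 - r_i^2)
r_o = 11 mm, r_i = 5 mm
A = 301.593 mm^2
sigma = F/A = 4118 / 301.593
sigma = 13.65 MPa


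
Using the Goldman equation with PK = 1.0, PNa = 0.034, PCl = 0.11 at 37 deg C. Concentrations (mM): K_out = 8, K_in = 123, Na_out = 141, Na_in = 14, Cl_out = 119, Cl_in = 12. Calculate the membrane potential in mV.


Vm = (RT/F)*ln((PK*Ko + PNa*Nao + PCl*Cli)/(PK*Ki + PNa*Nai + PCl*Clo))
Numer = 14.114, Denom = 136.566
Vm = -60.66 mV


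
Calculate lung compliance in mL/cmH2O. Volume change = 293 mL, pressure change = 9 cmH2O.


C = dV / dP
C = 293 / 9
C = 32.56 mL/cmH2O


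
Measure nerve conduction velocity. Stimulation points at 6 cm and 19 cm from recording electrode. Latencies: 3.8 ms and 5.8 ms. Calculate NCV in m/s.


Distance = (19 - 6) / 100 = 0.13 m
dt = (5.8 - 3.8) / 1000 = 0.002 s
NCV = dist / dt = 65 m/s


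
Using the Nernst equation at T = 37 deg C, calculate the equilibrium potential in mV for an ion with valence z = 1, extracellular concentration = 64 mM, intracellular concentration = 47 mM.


E = (RT/(zF)) * ln(C_out/C_in)
T = 37 + 273.15 = 310.15 K
E = (8.314 * 310.15 / (1 * 96485)) * ln(64/47)
E = 8.251 mV


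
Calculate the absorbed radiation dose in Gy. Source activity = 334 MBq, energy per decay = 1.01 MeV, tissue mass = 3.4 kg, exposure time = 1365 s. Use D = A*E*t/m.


A = 334 MBq = 3.3400e+08 Bq
E = 1.01 MeV = 1.61802e-13 J
D = A*E*t/m = 3.3400e+08*1.61802e-13*1365/3.4
D = 0.0217 Gy


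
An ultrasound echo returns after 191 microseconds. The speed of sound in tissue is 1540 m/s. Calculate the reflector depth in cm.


depth = c * t / 2
t = 191 us = 1.9100e-04 s
depth = 1540 * 1.9100e-04 / 2
depth = 0.14707 m = 14.707 cm


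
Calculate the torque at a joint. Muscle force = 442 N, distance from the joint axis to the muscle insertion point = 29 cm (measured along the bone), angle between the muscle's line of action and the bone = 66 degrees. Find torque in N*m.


Torque = F * d * sin(theta)   (moment arm = d*sin(theta))
d = 29 cm = 0.29 m
Torque = 442 * 0.29 * sin(66)
Torque = 117.1 N*m


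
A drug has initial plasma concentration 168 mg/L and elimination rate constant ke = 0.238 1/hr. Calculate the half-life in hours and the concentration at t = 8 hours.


t_half = ln(2) / ke = 0.693147 / 0.238 = 2.912 hr
C(t) = C0 * exp(-ke*t) = 168 * exp(-0.238*8)
C(8) = 25.03 mg/L


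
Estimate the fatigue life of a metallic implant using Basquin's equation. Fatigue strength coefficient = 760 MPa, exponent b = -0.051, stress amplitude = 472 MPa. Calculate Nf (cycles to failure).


sigma_a = sigma_f' * (2Nf)^b
2Nf = (sigma_a/sigma_f')^(1/b)
2Nf = (472/760)^(1/-0.051)
2Nf = 11384.285
Nf = 5692


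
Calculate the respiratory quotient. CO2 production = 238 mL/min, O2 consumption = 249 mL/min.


RQ = VCO2 / VO2
RQ = 238 / 249
RQ = 0.9558


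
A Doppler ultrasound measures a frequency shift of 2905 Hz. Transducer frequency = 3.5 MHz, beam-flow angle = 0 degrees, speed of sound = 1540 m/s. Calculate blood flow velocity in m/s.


v = fd * c / (2 * f0 * cos(theta))
v = 2905 * 1540 / (2 * 3.5000e+06 * cos(0))
v = 0.6391 m/s


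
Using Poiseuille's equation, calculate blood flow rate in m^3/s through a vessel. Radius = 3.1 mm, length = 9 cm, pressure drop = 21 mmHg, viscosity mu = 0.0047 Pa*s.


Q = pi*r^4*dP / (8*mu*L)
r = 0.0031 m, L = 0.09 m
dP = 21 mmHg = 2799.762 Pa
Q = 2.4004e-04 m^3/s


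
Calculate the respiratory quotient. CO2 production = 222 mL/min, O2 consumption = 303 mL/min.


RQ = VCO2 / VO2
RQ = 222 / 303
RQ = 0.7327


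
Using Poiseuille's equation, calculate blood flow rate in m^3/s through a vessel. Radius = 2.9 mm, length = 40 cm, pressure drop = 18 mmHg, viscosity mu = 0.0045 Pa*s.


Q = pi*r^4*dP / (8*mu*L)
r = 0.0029 m, L = 0.4 m
dP = 18 mmHg = 2399.796 Pa
Q = 3.7030e-05 m^3/s


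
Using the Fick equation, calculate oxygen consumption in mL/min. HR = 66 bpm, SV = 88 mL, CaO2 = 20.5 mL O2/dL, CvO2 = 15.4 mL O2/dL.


CO = HR*SV = 66*88/1000 = 5.808 L/min
a-v O2 diff = 20.5 - 15.4 = 5.1 mL/dL
VO2 = CO * (CaO2-CvO2) * 10 dL/L
VO2 = 5.808 * 5.1 * 10
VO2 = 296.2 mL/min


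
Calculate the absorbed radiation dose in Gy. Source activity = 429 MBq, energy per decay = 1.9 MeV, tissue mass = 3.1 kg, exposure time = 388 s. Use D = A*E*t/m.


A = 429 MBq = 4.2900e+08 Bq
E = 1.9 MeV = 3.0438e-13 J
D = A*E*t/m = 4.2900e+08*3.0438e-13*388/3.1
D = 0.01634 Gy


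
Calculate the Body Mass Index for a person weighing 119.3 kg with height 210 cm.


BMI = weight / height^2
height = 210 cm = 2.1 m
BMI = 119.3 / 2.1^2
BMI = 27.05 kg/m^2


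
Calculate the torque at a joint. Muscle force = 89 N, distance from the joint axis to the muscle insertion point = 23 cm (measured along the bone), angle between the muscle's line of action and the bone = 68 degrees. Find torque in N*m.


Torque = F * d * sin(theta)   (moment arm = d*sin(theta))
d = 23 cm = 0.23 m
Torque = 89 * 0.23 * sin(68)
Torque = 18.98 N*m


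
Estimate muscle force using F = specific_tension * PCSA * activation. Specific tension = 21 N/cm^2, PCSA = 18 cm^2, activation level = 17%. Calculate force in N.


F = sigma * PCSA * activation
F = 21 * 18 * 0.17
F = 64.26 N


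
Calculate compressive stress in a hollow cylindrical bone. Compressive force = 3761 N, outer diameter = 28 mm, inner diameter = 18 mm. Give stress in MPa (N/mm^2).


A = pi*(r_o^2 - r_i^2)
r_o = 14 mm, r_i = 9 mm
A = 361.283 mm^2
sigma = F/A = 3761 / 361.283
sigma = 10.41 MPa


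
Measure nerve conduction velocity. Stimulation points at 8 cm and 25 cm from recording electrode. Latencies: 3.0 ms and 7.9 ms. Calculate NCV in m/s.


Distance = (25 - 8) / 100 = 0.17 m
dt = (7.9 - 3.0) / 1000 = 0.0049 s
NCV = dist / dt = 34.69 m/s


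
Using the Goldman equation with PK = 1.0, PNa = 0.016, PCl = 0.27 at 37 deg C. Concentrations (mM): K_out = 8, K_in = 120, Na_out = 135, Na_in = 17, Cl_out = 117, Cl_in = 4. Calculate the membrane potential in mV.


Vm = (RT/F)*ln((PK*Ko + PNa*Nao + PCl*Cli)/(PK*Ki + PNa*Nai + PCl*Clo))
Numer = 11.24, Denom = 151.862
Vm = -69.58 mV


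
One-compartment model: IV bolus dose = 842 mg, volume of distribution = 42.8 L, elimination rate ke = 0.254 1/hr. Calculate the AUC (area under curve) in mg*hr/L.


C0 = Dose/Vd = 842/42.8 = 19.6729 mg/L
AUC = C0/ke = 19.6729/0.254
AUC = 77.45 mg*hr/L


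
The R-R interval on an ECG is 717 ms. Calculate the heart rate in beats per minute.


HR = 60 / RR_interval(s)
RR = 717 ms = 0.717 s
HR = 60 / 0.717 = 83.68 bpm


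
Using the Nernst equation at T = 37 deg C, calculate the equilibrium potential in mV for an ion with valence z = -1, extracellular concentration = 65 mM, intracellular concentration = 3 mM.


E = (RT/(zF)) * ln(C_out/C_in)
T = 37 + 273.15 = 310.15 K
E = (8.314 * 310.15 / (-1 * 96485)) * ln(65/3)
E = -82.2 mV


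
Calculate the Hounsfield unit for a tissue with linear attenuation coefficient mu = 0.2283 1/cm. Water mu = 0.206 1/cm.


HU = ((mu_tissue - mu_water) / mu_water) * 1000
HU = ((0.2283 - 0.206) / 0.206) * 1000
HU = 108.3


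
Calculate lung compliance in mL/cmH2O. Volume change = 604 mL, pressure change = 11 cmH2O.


C = dV / dP
C = 604 / 11
C = 54.91 mL/cmH2O


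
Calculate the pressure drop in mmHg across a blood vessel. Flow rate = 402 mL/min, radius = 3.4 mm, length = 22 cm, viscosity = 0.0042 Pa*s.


dP = 8*mu*L*Q / (pi*r^4)
Q = 402 mL/min = 6.7e-06 m^3/s
dP = 117.97 Pa = 117.97 / 133.322 mmHg = 0.8849 mmHg


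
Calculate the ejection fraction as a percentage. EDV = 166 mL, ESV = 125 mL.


SV = EDV - ESV = 166 - 125 = 41 mL
EF = SV/EDV * 100 = 41/166 * 100
EF = 24.7%


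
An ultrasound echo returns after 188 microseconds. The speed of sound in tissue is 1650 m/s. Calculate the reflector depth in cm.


depth = c * t / 2
t = 188 us = 1.8800e-04 s
depth = 1650 * 1.8800e-04 / 2
depth = 0.1551 m = 15.51 cm


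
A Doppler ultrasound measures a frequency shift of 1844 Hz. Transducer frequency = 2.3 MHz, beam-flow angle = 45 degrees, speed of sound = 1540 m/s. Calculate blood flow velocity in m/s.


v = fd * c / (2 * f0 * cos(theta))
v = 1844 * 1540 / (2 * 2.3000e+06 * cos(45))
v = 0.873 m/s


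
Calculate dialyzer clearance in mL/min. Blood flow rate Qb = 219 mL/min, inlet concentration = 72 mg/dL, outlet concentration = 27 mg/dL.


K = Qb * (Cb_in - Cb_out) / Cb_in
K = 219 * (72 - 27) / 72
K = 136.9 mL/min


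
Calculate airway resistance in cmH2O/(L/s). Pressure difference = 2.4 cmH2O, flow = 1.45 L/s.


R = dP / flow
R = 2.4 / 1.45
R = 1.655 cmH2O/(L/s)


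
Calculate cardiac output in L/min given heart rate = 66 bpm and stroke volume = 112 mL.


CO = HR * SV
CO = 66 * 112 / 1000
CO = 7.392 L/min


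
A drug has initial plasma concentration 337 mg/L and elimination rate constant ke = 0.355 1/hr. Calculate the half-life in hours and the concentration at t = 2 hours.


t_half = ln(2) / ke = 0.693147 / 0.355 = 1.953 hr
C(t) = C0 * exp(-ke*t) = 337 * exp(-0.355*2)
C(2) = 165.7 mg/L


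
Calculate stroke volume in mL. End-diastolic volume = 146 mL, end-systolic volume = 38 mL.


SV = EDV - ESV
SV = 146 - 38
SV = 108 mL


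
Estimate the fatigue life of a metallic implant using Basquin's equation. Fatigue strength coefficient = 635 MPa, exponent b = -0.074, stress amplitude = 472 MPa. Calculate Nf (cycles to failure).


sigma_a = sigma_f' * (2Nf)^b
2Nf = (sigma_a/sigma_f')^(1/b)
2Nf = (472/635)^(1/-0.074)
2Nf = 55.076874
Nf = 27.54


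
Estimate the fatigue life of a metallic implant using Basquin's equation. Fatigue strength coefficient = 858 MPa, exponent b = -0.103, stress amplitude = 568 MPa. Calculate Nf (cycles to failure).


sigma_a = sigma_f' * (2Nf)^b
2Nf = (sigma_a/sigma_f')^(1/b)
2Nf = (568/858)^(1/-0.103)
2Nf = 54.854609
Nf = 27.43


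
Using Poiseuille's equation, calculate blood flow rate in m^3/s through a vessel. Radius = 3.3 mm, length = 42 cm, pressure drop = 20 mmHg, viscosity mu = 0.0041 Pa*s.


Q = pi*r^4*dP / (8*mu*L)
r = 0.0033 m, L = 0.42 m
dP = 20 mmHg = 2666.44 Pa
Q = 7.2113e-05 m^3/s


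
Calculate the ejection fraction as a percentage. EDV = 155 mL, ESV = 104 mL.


SV = EDV - ESV = 155 - 104 = 51 mL
EF = SV/EDV * 100 = 51/155 * 100
EF = 32.9%


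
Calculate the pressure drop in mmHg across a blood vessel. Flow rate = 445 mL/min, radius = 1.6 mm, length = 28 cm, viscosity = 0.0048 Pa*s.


dP = 8*mu*L*Q / (pi*r^4)
Q = 445 mL/min = 7.41667e-06 m^3/s
dP = 3873.19 Pa = 3873.19 / 133.322 mmHg = 29.05 mmHg


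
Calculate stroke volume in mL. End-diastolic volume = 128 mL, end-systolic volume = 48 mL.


SV = EDV - ESV
SV = 128 - 48
SV = 80 mL


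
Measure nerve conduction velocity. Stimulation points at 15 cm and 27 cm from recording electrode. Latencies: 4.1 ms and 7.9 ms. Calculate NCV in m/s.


Distance = (27 - 15) / 100 = 0.12 m
dt = (7.9 - 4.1) / 1000 = 0.0038 s
NCV = dist / dt = 31.58 m/s


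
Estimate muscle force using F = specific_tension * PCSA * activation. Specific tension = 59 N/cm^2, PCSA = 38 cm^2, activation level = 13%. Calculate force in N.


F = sigma * PCSA * activation
F = 59 * 38 * 0.13
F = 291.5 N


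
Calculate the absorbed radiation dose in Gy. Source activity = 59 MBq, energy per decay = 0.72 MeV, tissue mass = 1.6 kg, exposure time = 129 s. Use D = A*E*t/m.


A = 59 MBq = 5.9000e+07 Bq
E = 0.72 MeV = 1.15344e-13 J
D = A*E*t/m = 5.9000e+07*1.15344e-13*129/1.6
D = 5.4868e-04 Gy


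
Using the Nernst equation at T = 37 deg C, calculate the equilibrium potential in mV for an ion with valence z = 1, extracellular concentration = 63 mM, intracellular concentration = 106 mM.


E = (RT/(zF)) * ln(C_out/C_in)
T = 37 + 273.15 = 310.15 K
E = (8.314 * 310.15 / (1 * 96485)) * ln(63/106)
E = -13.91 mV


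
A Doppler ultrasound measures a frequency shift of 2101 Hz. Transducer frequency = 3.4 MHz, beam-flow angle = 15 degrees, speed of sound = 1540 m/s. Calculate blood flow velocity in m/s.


v = fd * c / (2 * f0 * cos(theta))
v = 2101 * 1540 / (2 * 3.4000e+06 * cos(15))
v = 0.4926 m/s


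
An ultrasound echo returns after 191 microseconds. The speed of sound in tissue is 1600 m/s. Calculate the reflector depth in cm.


depth = c * t / 2
t = 191 us = 1.9100e-04 s
depth = 1600 * 1.9100e-04 / 2
depth = 0.1528 m = 15.28 cm


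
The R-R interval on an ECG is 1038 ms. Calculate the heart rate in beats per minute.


HR = 60 / RR_interval(s)
RR = 1038 ms = 1.038 s
HR = 60 / 1.038 = 57.8 bpm


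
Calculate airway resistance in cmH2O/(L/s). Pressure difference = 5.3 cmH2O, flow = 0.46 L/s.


R = dP / flow
R = 5.3 / 0.46
R = 11.52 cmH2O/(L/s)


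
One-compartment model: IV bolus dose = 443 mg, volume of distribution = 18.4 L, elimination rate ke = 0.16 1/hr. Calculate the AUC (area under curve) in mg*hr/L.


C0 = Dose/Vd = 443/18.4 = 24.0761 mg/L
AUC = C0/ke = 24.0761/0.16
AUC = 150.5 mg*hr/L


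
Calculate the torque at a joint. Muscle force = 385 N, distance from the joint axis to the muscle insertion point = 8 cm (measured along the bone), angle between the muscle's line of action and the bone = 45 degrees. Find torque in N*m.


Torque = F * d * sin(theta)   (moment arm = d*sin(theta))
d = 8 cm = 0.08 m
Torque = 385 * 0.08 * sin(45)
Torque = 21.78 N*m


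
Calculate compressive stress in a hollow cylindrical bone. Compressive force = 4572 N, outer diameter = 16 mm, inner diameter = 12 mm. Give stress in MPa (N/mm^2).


A = pi*(r_o^2 - r_i^2)
r_o = 8 mm, r_i = 6 mm
A = 87.9646 mm^2
sigma = F/A = 4572 / 87.9646
sigma = 51.98 MPa


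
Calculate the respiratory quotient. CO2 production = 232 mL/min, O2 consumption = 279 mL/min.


RQ = VCO2 / VO2
RQ = 232 / 279
RQ = 0.8315


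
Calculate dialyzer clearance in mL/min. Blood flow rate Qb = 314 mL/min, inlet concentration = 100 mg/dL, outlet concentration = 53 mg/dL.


K = Qb * (Cb_in - Cb_out) / Cb_in
K = 314 * (100 - 53) / 100
K = 147.6 mL/min


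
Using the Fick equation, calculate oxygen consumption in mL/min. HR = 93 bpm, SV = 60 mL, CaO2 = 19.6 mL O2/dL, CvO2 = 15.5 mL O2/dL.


CO = HR*SV = 93*60/1000 = 5.58 L/min
a-v O2 diff = 19.6 - 15.5 = 4.1 mL/dL
VO2 = CO * (CaO2-CvO2) * 10 dL/L
VO2 = 5.58 * 4.1 * 10
VO2 = 228.8 mL/min


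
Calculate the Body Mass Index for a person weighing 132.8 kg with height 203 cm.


BMI = weight / height^2
height = 203 cm = 2.03 m
BMI = 132.8 / 2.03^2
BMI = 32.23 kg/m^2


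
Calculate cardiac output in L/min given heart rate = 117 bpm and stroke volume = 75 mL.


CO = HR * SV
CO = 117 * 75 / 1000
CO = 8.775 L/min


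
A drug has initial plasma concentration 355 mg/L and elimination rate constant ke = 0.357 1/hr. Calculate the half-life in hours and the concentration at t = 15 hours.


t_half = ln(2) / ke = 0.693147 / 0.357 = 1.942 hr
C(t) = C0 * exp(-ke*t) = 355 * exp(-0.357*15)
C(15) = 1.677 mg/L


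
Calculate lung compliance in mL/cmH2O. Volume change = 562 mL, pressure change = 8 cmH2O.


C = dV / dP
C = 562 / 8
C = 70.25 mL/cmH2O


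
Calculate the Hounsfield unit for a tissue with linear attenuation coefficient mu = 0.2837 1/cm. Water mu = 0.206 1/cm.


HU = ((mu_tissue - mu_water) / mu_water) * 1000
HU = ((0.2837 - 0.206) / 0.206) * 1000
HU = 377.2


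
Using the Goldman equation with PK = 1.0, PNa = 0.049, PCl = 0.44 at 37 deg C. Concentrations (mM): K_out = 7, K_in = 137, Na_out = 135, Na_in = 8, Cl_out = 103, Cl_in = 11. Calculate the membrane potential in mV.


Vm = (RT/F)*ln((PK*Ko + PNa*Nao + PCl*Cli)/(PK*Ki + PNa*Nai + PCl*Clo))
Numer = 18.455, Denom = 182.712
Vm = -61.27 mV


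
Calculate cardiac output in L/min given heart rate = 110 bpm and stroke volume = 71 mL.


CO = HR * SV
CO = 110 * 71 / 1000
CO = 7.81 L/min


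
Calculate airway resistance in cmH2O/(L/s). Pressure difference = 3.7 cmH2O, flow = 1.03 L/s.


R = dP / flow
R = 3.7 / 1.03
R = 3.592 cmH2O/(L/s)


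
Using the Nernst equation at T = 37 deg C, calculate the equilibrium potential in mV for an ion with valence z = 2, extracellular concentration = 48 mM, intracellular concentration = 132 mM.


E = (RT/(zF)) * ln(C_out/C_in)
T = 37 + 273.15 = 310.15 K
E = (8.314 * 310.15 / (2 * 96485)) * ln(48/132)
E = -13.52 mV


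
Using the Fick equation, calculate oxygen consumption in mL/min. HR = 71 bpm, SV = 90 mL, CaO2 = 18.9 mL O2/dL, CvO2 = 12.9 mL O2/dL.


CO = HR*SV = 71*90/1000 = 6.39 L/min
a-v O2 diff = 18.9 - 12.9 = 6 mL/dL
VO2 = CO * (CaO2-CvO2) * 10 dL/L
VO2 = 6.39 * 6 * 10
VO2 = 383.4 mL/min


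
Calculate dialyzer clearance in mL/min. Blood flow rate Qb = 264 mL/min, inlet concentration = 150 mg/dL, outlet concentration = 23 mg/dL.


K = Qb * (Cb_in - Cb_out) / Cb_in
K = 264 * (150 - 23) / 150
K = 223.5 mL/min


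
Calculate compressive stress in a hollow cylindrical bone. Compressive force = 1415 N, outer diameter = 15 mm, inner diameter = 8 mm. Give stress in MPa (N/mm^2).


A = pi*(r_o^2 - r_i^2)
r_o = 7.5 mm, r_i = 4 mm
A = 126.449 mm^2
sigma = F/A = 1415 / 126.449
sigma = 11.19 MPa


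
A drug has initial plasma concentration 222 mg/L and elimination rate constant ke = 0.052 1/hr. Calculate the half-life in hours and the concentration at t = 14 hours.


t_half = ln(2) / ke = 0.693147 / 0.052 = 13.33 hr
C(t) = C0 * exp(-ke*t) = 222 * exp(-0.052*14)
C(14) = 107.2 mg/L


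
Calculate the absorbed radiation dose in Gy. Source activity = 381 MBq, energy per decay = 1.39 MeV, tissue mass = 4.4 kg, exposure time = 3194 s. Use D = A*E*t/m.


A = 381 MBq = 3.8100e+08 Bq
E = 1.39 MeV = 2.22678e-13 J
D = A*E*t/m = 3.8100e+08*2.22678e-13*3194/4.4
D = 0.06159 Gy


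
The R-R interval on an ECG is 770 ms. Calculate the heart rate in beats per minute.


HR = 60 / RR_interval(s)
RR = 770 ms = 0.77 s
HR = 60 / 0.77 = 77.92 bpm


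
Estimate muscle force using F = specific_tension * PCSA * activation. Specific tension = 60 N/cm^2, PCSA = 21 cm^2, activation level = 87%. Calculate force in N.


F = sigma * PCSA * activation
F = 60 * 21 * 0.87
F = 1096 N


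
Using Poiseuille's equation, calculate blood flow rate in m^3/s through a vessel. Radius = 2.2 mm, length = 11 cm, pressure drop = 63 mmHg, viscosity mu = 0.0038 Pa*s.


Q = pi*r^4*dP / (8*mu*L)
r = 0.0022 m, L = 0.11 m
dP = 63 mmHg = 8399.286 Pa
Q = 1.8485e-04 m^3/s


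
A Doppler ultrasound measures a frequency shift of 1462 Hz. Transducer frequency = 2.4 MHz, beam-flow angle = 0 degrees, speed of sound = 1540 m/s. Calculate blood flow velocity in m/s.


v = fd * c / (2 * f0 * cos(theta))
v = 1462 * 1540 / (2 * 2.4000e+06 * cos(0))
v = 0.4691 m/s


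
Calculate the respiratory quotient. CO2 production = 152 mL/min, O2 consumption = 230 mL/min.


RQ = VCO2 / VO2
RQ = 152 / 230
RQ = 0.6609


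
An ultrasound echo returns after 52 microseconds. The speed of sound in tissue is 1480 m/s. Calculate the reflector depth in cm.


depth = c * t / 2
t = 52 us = 5.2000e-05 s
depth = 1480 * 5.2000e-05 / 2
depth = 0.03848 m = 3.848 cm


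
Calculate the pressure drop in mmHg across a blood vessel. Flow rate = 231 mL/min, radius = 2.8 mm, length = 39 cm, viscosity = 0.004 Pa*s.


dP = 8*mu*L*Q / (pi*r^4)
Q = 231 mL/min = 3.85e-06 m^3/s
dP = 248.825 Pa = 248.825 / 133.322 mmHg = 1.866 mmHg


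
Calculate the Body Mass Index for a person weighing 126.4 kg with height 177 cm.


BMI = weight / height^2
height = 177 cm = 1.77 m
BMI = 126.4 / 1.77^2
BMI = 40.35 kg/m^2


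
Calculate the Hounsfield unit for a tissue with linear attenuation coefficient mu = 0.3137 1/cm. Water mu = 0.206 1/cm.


HU = ((mu_tissue - mu_water) / mu_water) * 1000
HU = ((0.3137 - 0.206) / 0.206) * 1000
HU = 522.8


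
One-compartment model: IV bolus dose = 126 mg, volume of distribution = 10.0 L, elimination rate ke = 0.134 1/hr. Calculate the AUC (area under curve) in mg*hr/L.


C0 = Dose/Vd = 126/10.0 = 12.6 mg/L
AUC = C0/ke = 12.6/0.134
AUC = 94.03 mg*hr/L


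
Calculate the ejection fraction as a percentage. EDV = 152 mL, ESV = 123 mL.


SV = EDV - ESV = 152 - 123 = 29 mL
EF = SV/EDV * 100 = 29/152 * 100
EF = 19.08%


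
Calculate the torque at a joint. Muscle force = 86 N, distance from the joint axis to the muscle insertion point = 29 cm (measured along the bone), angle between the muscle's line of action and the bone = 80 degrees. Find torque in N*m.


Torque = F * d * sin(theta)   (moment arm = d*sin(theta))
d = 29 cm = 0.29 m
Torque = 86 * 0.29 * sin(80)
Torque = 24.56 N*m


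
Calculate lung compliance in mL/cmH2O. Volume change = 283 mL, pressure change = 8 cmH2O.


C = dV / dP
C = 283 / 8
C = 35.38 mL/cmH2O


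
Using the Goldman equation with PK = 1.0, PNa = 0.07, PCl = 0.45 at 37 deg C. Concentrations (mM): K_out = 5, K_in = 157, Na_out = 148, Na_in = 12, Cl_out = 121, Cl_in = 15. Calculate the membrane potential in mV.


Vm = (RT/F)*ln((PK*Ko + PNa*Nao + PCl*Cli)/(PK*Ki + PNa*Nai + PCl*Clo))
Numer = 22.11, Denom = 212.29
Vm = -60.45 mV


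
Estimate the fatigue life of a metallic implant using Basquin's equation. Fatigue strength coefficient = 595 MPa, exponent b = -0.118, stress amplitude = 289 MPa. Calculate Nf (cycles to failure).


sigma_a = sigma_f' * (2Nf)^b
2Nf = (sigma_a/sigma_f')^(1/b)
2Nf = (289/595)^(1/-0.118)
2Nf = 454.76725
Nf = 227.4


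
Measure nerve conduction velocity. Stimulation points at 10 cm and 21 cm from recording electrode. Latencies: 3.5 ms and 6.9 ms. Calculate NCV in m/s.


Distance = (21 - 10) / 100 = 0.11 m
dt = (6.9 - 3.5) / 1000 = 0.0034 s
NCV = dist / dt = 32.35 m/s


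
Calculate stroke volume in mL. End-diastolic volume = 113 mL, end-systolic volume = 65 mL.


SV = EDV - ESV
SV = 113 - 65
SV = 48 mL


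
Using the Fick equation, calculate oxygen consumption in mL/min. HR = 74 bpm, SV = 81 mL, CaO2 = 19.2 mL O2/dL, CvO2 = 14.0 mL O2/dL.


CO = HR*SV = 74*81/1000 = 5.994 L/min
a-v O2 diff = 19.2 - 14.0 = 5.2 mL/dL
VO2 = CO * (CaO2-CvO2) * 10 dL/L
VO2 = 5.994 * 5.2 * 10
VO2 = 311.7 mL/min


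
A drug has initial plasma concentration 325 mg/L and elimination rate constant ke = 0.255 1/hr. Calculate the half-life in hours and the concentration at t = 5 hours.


t_half = ln(2) / ke = 0.693147 / 0.255 = 2.718 hr
C(t) = C0 * exp(-ke*t) = 325 * exp(-0.255*5)
C(5) = 90.82 mg/L


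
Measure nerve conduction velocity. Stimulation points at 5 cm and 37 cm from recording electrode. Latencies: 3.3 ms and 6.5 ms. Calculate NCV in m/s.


Distance = (37 - 5) / 100 = 0.32 m
dt = (6.5 - 3.3) / 1000 = 0.0032 s
NCV = dist / dt = 100 m/s


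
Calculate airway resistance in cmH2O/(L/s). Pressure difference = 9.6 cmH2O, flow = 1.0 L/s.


R = dP / flow
R = 9.6 / 1.0
R = 9.6 cmH2O/(L/s)


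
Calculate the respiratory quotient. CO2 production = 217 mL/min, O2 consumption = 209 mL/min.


RQ = VCO2 / VO2
RQ = 217 / 209
RQ = 1.038


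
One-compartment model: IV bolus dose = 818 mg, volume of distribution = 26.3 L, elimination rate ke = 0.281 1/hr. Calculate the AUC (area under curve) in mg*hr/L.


C0 = Dose/Vd = 818/26.3 = 31.1027 mg/L
AUC = C0/ke = 31.1027/0.281
AUC = 110.7 mg*hr/L


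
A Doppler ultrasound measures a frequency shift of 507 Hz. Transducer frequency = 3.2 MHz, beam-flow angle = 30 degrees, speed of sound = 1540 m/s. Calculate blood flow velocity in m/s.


v = fd * c / (2 * f0 * cos(theta))
v = 507 * 1540 / (2 * 3.2000e+06 * cos(30))
v = 0.1409 m/s


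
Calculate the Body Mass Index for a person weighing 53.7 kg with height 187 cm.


BMI = weight / height^2
height = 187 cm = 1.87 m
BMI = 53.7 / 1.87^2
BMI = 15.36 kg/m^2


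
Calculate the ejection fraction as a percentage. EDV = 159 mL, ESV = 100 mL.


SV = EDV - ESV = 159 - 100 = 59 mL
EF = SV/EDV * 100 = 59/159 * 100
EF = 37.11%


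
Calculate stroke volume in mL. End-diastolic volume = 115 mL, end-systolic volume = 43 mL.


SV = EDV - ESV
SV = 115 - 43
SV = 72 mL


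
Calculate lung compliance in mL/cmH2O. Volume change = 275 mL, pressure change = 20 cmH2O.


C = dV / dP
C = 275 / 20
C = 13.75 mL/cmH2O


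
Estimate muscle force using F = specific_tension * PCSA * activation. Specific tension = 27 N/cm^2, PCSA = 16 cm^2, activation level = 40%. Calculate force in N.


F = sigma * PCSA * activation
F = 27 * 16 * 0.4
F = 172.8 N


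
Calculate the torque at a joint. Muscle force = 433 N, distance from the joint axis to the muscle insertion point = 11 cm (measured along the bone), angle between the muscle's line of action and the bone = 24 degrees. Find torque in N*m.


Torque = F * d * sin(theta)   (moment arm = d*sin(theta))
d = 11 cm = 0.11 m
Torque = 433 * 0.11 * sin(24)
Torque = 19.37 N*m


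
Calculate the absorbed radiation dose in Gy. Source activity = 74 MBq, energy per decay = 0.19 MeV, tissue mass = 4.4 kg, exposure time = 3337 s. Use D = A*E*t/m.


A = 74 MBq = 7.4000e+07 Bq
E = 0.19 MeV = 3.0438e-14 J
D = A*E*t/m = 7.4000e+07*3.0438e-14*3337/4.4
D = 0.001708 Gy


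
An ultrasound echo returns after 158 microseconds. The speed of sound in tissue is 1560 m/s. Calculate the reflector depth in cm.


depth = c * t / 2
t = 158 us = 1.5800e-04 s
depth = 1560 * 1.5800e-04 / 2
depth = 0.12324 m = 12.324 cm


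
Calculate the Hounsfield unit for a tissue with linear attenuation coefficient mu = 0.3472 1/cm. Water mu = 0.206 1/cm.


HU = ((mu_tissue - mu_water) / mu_water) * 1000
HU = ((0.3472 - 0.206) / 0.206) * 1000
HU = 685.4
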